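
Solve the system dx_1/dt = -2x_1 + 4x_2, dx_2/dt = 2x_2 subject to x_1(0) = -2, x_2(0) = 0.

Coefficient matrix A = [[-2, 4], [0, 2]].
Characteristic polynomial det(A - λI) = λ^2 - 4 = 0.
Eigenvalues λ = 2, -2.
For λ=2: (A-λI) row 1 is [-4, 4], so an eigenvector is (-1, -1).
For λ=-2: (A-λI) row 1 is [0, 4], so an eigenvector is (1, 0).
General solution: C_1e^(2t)(-1,-1) + C_2e^(-2t)(1,0).
Applying x_1(0)=-2, x_2(0)=0 gives C_1=0, C_2=-2.

x_1(t) = -2e^(-2t), x_2(t) = 0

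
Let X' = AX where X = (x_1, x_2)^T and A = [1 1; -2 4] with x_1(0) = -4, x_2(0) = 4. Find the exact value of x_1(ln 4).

A = [[1,1],[-2,4]]; eigenvalues λ = 3, 2.
Eigenvectors: (-1,-2) for λ=3, (1,1) for λ=2.
From the initial condition, c_1 = -8, c_2 = -12.
x_1(ln 4) = (-8)(4^3)(-1) + (-12)(4^2)(1) = 320.

320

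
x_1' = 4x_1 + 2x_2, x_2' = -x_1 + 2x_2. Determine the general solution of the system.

Coefficient matrix A = [[4, 2], [-1, 2]].
Characteristic polynomial det(A - λI) = λ^2 - 6λ + 10 = 0.
Eigenvalues λ = 3 ± i (complex conjugate pair).
For λ=3+i: an eigenvector is (1,-1) - i(-1,0) = (1 + i, -1).
A real fundamental pair from Re and Im of e^((3+i)t)v: X_1 = e^(3t)(cos(t)·(1,-1) + sin(t)·(-1,0)), X_2 = e^(3t)(sin(t)·(1,-1) - cos(t)·(-1,0)).
General solution: c_1X_1 + c_2X_2.

x_1(t) = -c_1e^(3t)sin(t) + c_1e^(3t)cos(t) + c_2e^(3t)sin(t) + c_2e^(3t)cos(t), x_2(t) = -c_1e^(3t)cos(t) - c_2e^(3t)sin(t)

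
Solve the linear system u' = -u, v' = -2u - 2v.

Coefficient matrix A = [[-1, 0], [-2, -2]].
Characteristic polynomial det(A - λI) = λ^2 + 3λ + 2 = 0.
Eigenvalues λ = -1, -2.
For λ=-1: (A-λI) row 2 is [-2, -1], so an eigenvector is (-1, 2).
For λ=-2: (A-λI) row 1 is [1, 0], so an eigenvector is (0, 1).
General solution: c_1e^(-t)(-1,2) + c_2e^(-2t)(0,1).

u(t) = -c_1e^(-t), v(t) = 2c_1e^(-t) + c_2e^(-2t)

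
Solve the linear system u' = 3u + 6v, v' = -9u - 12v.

Coefficient matrix A = [[3, 6], [-9, -12]].
Characteristic polynomial det(A - λI) = λ^2 + 9λ + 18 = 0.
Eigenvalues λ = -6, -3.
For λ=-6: (A-λI) row 1 is [9, 6], so an eigenvector is (2, -3).
For λ=-3: (A-λI) row 1 is [6, 6], so an eigenvector is (-1, 1).
General solution: C_1e^(-6t)(2,-3) + C_2e^(-3t)(-1,1).

u(t) = 2C_1e^(-6t) - C_2e^(-3t), v(t) = -3C_1e^(-6t) + C_2e^(-3t)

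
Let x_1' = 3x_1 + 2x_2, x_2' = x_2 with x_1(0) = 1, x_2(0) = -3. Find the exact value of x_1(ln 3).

A = [[3,2],[0,1]]; eigenvalues λ = 1, 3.
Eigenvectors: (1,-1) for λ=1, (-1,0) for λ=3.
From the initial condition, c_1 = 3, c_2 = 2.
x_1(ln 3) = (3)(3^1)(1) + (2)(3^3)(-1) = -45.

-45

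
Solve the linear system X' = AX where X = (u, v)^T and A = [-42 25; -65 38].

Coefficient matrix A = [[-42, 25], [-65, 38]].
Characteristic polynomial det(A - λI) = λ^2 + 4λ + 29 = 0.
Eigenvalues λ = -2 ± 5i (complex conjugate pair).
For λ=-2+5i: an eigenvector is (2,3) - i(-1,-2) = (2 + i, 3 + 2i).
A real fundamental pair from Re and Im of e^((-2+5i)t)v: X_1 = e^(-2t)(cos(5t)·(2,3) + sin(5t)·(-1,-2)), X_2 = e^(-2t)(sin(5t)·(2,3) - cos(5t)·(-1,-2)).
General solution: c_1X_1 + c_2X_2.

u(t) = -c_1e^(-2t)sin(5t) + 2c_1e^(-2t)cos(5t) + 2c_2e^(-2t)sin(5t) + c_2e^(-2t)cos(5t), v(t) = -2c_1e^(-2t)sin(5t) + 3c_1e^(-2t)cos(5t) + 3c_2e^(-2t)sin(5t) + 2c_2e^(-2t)cos(5t)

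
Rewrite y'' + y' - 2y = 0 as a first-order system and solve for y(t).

y(t) = C_1e^(-2t) + C_2e^(t)

Let x_1 = y, x_2 = y'. Then x_1' = x_2 and x_2' = 2x_1 - x_2.
A = [[0,1],[2,-1]]; det(A-λI) = λ^2 + λ - 2.
Eigenvalues λ = -2, 1 with eigenvectors (1,-2), (1,1).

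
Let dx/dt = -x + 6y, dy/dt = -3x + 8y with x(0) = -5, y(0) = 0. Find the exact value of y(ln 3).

A = [[-1,6],[-3,8]]; eigenvalues λ = 2, 5.
Eigenvectors: (-2,-1) for λ=2, (-1,-1) for λ=5.
From the initial condition, c_1 = 5, c_2 = -5.
y(ln 3) = (5)(3^2)(-1) + (-5)(3^5)(-1) = 1170.

1170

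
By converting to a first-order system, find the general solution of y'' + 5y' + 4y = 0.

y(t) = K_1e^(-4t) + K_2e^(-t)

Let x_1 = y, x_2 = y'. Then x_1' = x_2 and x_2' = -4x_1 - 5x_2.
A = [[0,1],[-4,-5]]; det(A-λI) = λ^2 + 5λ + 4.
Eigenvalues λ = -4, -1 with eigenvectors (1,-4), (1,-1).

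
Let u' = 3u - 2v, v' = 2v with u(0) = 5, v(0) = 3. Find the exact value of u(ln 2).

16

A = [[3,-2],[0,2]]; eigenvalues λ = 2, 3.
Eigenvectors: (2,1) for λ=2, (1,0) for λ=3.
From the initial condition, c_1 = 3, c_2 = -1.
u(ln 2) = (3)(2^2)(2) + (-1)(2^3)(1) = 16.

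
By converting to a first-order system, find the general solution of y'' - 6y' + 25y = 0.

y(t) = K_1e^(3t)cos(4t) + K_2e^(3t)sin(4t)

Let x_1 = y, x_2 = y'. Then x_1' = x_2 and x_2' = -25x_1 + 6x_2.
A = [[0,1],[-25,6]]; det(A-λI) = λ^2 - 6λ + 25.
Eigenvalues λ = 3 ± 4i.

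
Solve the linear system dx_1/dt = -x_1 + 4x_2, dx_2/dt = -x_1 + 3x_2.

Coefficient matrix A = [[-1, 4], [-1, 3]].
Characteristic polynomial det(A - λI) = λ^2 - 2λ + 1 = 0.
Single eigenvalue λ = 1 with algebraic multiplicity 2.
Eigenvector v = (-2,-1); generalized eigenvector w with (A-λI)w=v is (3,1).
General solution: e^(t)[K_1·v + K_2·(t·v + w)].

x_1(t) = -2K_1e^(t) - 2K_2te^(t) + 3K_2e^(t), x_2(t) = -K_1e^(t) - K_2te^(t) + K_2e^(t)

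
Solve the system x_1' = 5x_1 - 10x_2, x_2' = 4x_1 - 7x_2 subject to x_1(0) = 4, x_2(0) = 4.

x_1(t) = -8e^(-t)sin(2t) + 4e^(-t)cos(2t), x_2(t) = -4e^(-t)sin(2t) + 4e^(-t)cos(2t)

Coefficient matrix A = [[5, -10], [4, -7]].
Characteristic polynomial det(A - λI) = λ^2 + 2λ + 5 = 0.
Eigenvalues λ = -1 ± 2i (complex conjugate pair).
For λ=-1+2i: an eigenvector is (2,1) - i(1,1) = (2 - i, 1 - i).
A real fundamental pair from Re and Im of e^((-1+2i)t)v: X_1 = e^(-t)(cos(2t)·(2,1) + sin(2t)·(1,1)), X_2 = e^(-t)(sin(2t)·(2,1) - cos(2t)·(1,1)).
General solution: c_1X_1 + c_2X_2.
Applying x_1(0)=4, x_2(0)=4 gives c_1=0, c_2=-4.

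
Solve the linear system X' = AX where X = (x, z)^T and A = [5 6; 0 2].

x(t) = 2c_1e^(2t) + c_2e^(5t), z(t) = -c_1e^(2t)

Coefficient matrix A = [[5, 6], [0, 2]].
Characteristic polynomial det(A - λI) = λ^2 - 7λ + 10 = 0.
Eigenvalues λ = 2, 5.
For λ=2: (A-λI) row 1 is [3, 6], so an eigenvector is (2, -1).
For λ=5: (A-λI) row 1 is [0, 6], so an eigenvector is (1, 0).
General solution: c_1e^(2t)(2,-1) + c_2e^(5t)(1,0).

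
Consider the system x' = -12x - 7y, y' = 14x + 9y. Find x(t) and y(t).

Coefficient matrix A = [[-12, -7], [14, 9]].
Characteristic polynomial det(A - λI) = λ^2 + 3λ - 10 = 0.
Eigenvalues λ = -5, 2.
For λ=-5: (A-λI) row 1 is [-7, -7], so an eigenvector is (1, -1).
For λ=2: (A-λI) row 1 is [-14, -7], so an eigenvector is (1, -2).
General solution: K_1e^(-5t)(1,-1) + K_2e^(2t)(1,-2).

x(t) = K_1e^(-5t) + K_2e^(2t), y(t) = -K_1e^(-5t) - 2K_2e^(2t)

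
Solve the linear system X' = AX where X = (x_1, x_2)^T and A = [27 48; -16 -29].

x_1(t) = 2C_1e^(3t) - 3C_2e^(-5t), x_2(t) = -C_1e^(3t) + 2C_2e^(-5t)

Coefficient matrix A = [[27, 48], [-16, -29]].
Characteristic polynomial det(A - λI) = λ^2 + 2λ - 15 = 0.
Eigenvalues λ = 3, -5.
For λ=3: (A-λI) row 1 is [24, 48], so an eigenvector is (2, -1).
For λ=-5: (A-λI) row 1 is [32, 48], so an eigenvector is (-3, 2).
General solution: C_1e^(3t)(2,-1) + C_2e^(-5t)(-3,2).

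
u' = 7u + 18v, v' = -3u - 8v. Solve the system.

u(t) = -2C_1e^(-2t) - 3C_2e^(t), v(t) = C_1e^(-2t) + C_2e^(t)

Coefficient matrix A = [[7, 18], [-3, -8]].
Characteristic polynomial det(A - λI) = λ^2 + λ - 2 = 0.
Eigenvalues λ = -2, 1.
For λ=-2: (A-λI) row 1 is [9, 18], so an eigenvector is (-2, 1).
For λ=1: (A-λI) row 1 is [6, 18], so an eigenvector is (-3, 1).
General solution: C_1e^(-2t)(-2,1) + C_2e^(t)(-3,1).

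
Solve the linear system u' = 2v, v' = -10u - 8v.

Coefficient matrix A = [[0, 2], [-10, -8]].
Characteristic polynomial det(A - λI) = λ^2 + 8λ + 20 = 0.
Eigenvalues λ = -4 ± 2i (complex conjugate pair).
For λ=-4+2i: an eigenvector is (1,-2) - i(0,-1) = (1, -2 + i).
A real fundamental pair from Re and Im of e^((-4+2i)t)v: X_1 = e^(-4t)(cos(2t)·(1,-2) + sin(2t)·(0,-1)), X_2 = e^(-4t)(sin(2t)·(1,-2) - cos(2t)·(0,-1)).
General solution: K_1X_1 + K_2X_2.

u(t) = K_1e^(-4t)cos(2t) + K_2e^(-4t)sin(2t), v(t) = -K_1e^(-4t)sin(2t) - 2K_1e^(-4t)cos(2t) - 2K_2e^(-4t)sin(2t) + K_2e^(-4t)cos(2t)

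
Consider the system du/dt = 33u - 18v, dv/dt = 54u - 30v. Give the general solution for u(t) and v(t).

u(t) = K_1e^(-3t) - 2K_2e^(6t), v(t) = 2K_1e^(-3t) - 3K_2e^(6t)

Coefficient matrix A = [[33, -18], [54, -30]].
Characteristic polynomial det(A - λI) = λ^2 - 3λ - 18 = 0.
Eigenvalues λ = -3, 6.
For λ=-3: (A-λI) row 1 is [36, -18], so an eigenvector is (1, 2).
For λ=6: (A-λI) row 1 is [27, -18], so an eigenvector is (-2, -3).
General solution: K_1e^(-3t)(1,2) + K_2e^(6t)(-2,-3).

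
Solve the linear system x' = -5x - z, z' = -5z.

x(t) = C_1e^(-5t) + C_2te^(-5t) - C_2e^(-5t), z(t) = -C_2e^(-5t)

Coefficient matrix A = [[-5, -1], [0, -5]].
Characteristic polynomial det(A - λI) = λ^2 + 10λ + 25 = 0.
Single eigenvalue λ = -5 with algebraic multiplicity 2.
Eigenvector v = (1,0); generalized eigenvector w with (A-λI)w=v is (-1,-1).
General solution: e^(-5t)[C_1·v + C_2·(t·v + w)].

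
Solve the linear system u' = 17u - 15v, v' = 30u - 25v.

u(t) = -2C_1e^(-4t)sin(3t) - C_1e^(-4t)cos(3t) - C_2e^(-4t)sin(3t) + 2C_2e^(-4t)cos(3t), v(t) = -3C_1e^(-4t)sin(3t) - C_1e^(-4t)cos(3t) - C_2e^(-4t)sin(3t) + 3C_2e^(-4t)cos(3t)

Coefficient matrix A = [[17, -15], [30, -25]].
Characteristic polynomial det(A - λI) = λ^2 + 8λ + 25 = 0.
Eigenvalues λ = -4 ± 3i (complex conjugate pair).
For λ=-4+3i: an eigenvector is (-1,-1) - i(-2,-3) = (-1 + 2i, -1 + 3i).
A real fundamental pair from Re and Im of e^((-4+3i)t)v: X_1 = e^(-4t)(cos(3t)·(-1,-1) + sin(3t)·(-2,-3)), X_2 = e^(-4t)(sin(3t)·(-1,-1) - cos(3t)·(-2,-3)).
General solution: C_1X_1 + C_2X_2.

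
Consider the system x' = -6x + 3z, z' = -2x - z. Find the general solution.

x(t) = -3c_1e^(-4t) - c_2e^(-3t), z(t) = -2c_1e^(-4t) - c_2e^(-3t)

Coefficient matrix A = [[-6, 3], [-2, -1]].
Characteristic polynomial det(A - λI) = λ^2 + 7λ + 12 = 0.
Eigenvalues λ = -4, -3.
For λ=-4: (A-λI) row 1 is [-2, 3], so an eigenvector is (-3, -2).
For λ=-3: (A-λI) row 1 is [-3, 3], so an eigenvector is (-1, -1).
General solution: c_1e^(-4t)(-3,-2) + c_2e^(-3t)(-1,-1).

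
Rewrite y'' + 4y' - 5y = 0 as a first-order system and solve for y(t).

Let x_1 = y, x_2 = y'. Then x_1' = x_2 and x_2' = 5x_1 - 4x_2.
A = [[0,1],[5,-4]]; det(A-λI) = λ^2 + 4λ - 5.
Eigenvalues λ = 1, -5 with eigenvectors (1,1), (1,-5).

y(t) = C_1e^(t) + C_2e^(-5t)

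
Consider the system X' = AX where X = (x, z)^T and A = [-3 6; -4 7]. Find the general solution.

x(t) = -K_1e^(3t) - 3K_2e^(t), z(t) = -K_1e^(3t) - 2K_2e^(t)

Coefficient matrix A = [[-3, 6], [-4, 7]].
Characteristic polynomial det(A - λI) = λ^2 - 4λ + 3 = 0.
Eigenvalues λ = 3, 1.
For λ=3: (A-λI) row 1 is [-6, 6], so an eigenvector is (-1, -1).
For λ=1: (A-λI) row 1 is [-4, 6], so an eigenvector is (-3, -2).
General solution: K_1e^(3t)(-1,-1) + K_2e^(t)(-3,-2).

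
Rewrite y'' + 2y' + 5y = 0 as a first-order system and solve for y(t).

Let x_1 = y, x_2 = y'. Then x_1' = x_2 and x_2' = -5x_1 - 2x_2.
A = [[0,1],[-5,-2]]; det(A-λI) = λ^2 + 2λ + 5.
Eigenvalues λ = -1 ± 2i.

y(t) = c_1e^(-t)cos(2t) + c_2e^(-t)sin(2t)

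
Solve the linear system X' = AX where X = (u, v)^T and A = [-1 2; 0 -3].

u(t) = -K_1e^(-t) + K_2e^(-3t), v(t) = -K_2e^(-3t)

Coefficient matrix A = [[-1, 2], [0, -3]].
Characteristic polynomial det(A - λI) = λ^2 + 4λ + 3 = 0.
Eigenvalues λ = -1, -3.
For λ=-1: (A-λI) row 1 is [0, 2], so an eigenvector is (-1, 0).
For λ=-3: (A-λI) row 1 is [2, 2], so an eigenvector is (1, -1).
General solution: K_1e^(-t)(-1,0) + K_2e^(-3t)(1,-1).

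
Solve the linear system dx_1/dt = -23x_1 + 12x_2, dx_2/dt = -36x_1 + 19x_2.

x_1(t) = 2c_1e^(-5t) - c_2e^(t), x_2(t) = 3c_1e^(-5t) - 2c_2e^(t)

Coefficient matrix A = [[-23, 12], [-36, 19]].
Characteristic polynomial det(A - λI) = λ^2 + 4λ - 5 = 0.
Eigenvalues λ = -5, 1.
For λ=-5: (A-λI) row 1 is [-18, 12], so an eigenvector is (2, 3).
For λ=1: (A-λI) row 1 is [-24, 12], so an eigenvector is (-1, -2).
General solution: c_1e^(-5t)(2,3) + c_2e^(t)(-1,-2).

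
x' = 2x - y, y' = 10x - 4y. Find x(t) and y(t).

x(t) = -K_1e^(-t)cos(t) - K_2e^(-t)sin(t), y(t) = -K_1e^(-t)sin(t) - 3K_1e^(-t)cos(t) - 3K_2e^(-t)sin(t) + K_2e^(-t)cos(t)

Coefficient matrix A = [[2, -1], [10, -4]].
Characteristic polynomial det(A - λI) = λ^2 + 2λ + 2 = 0.
Eigenvalues λ = -1 ± i (complex conjugate pair).
For λ=-1+i: an eigenvector is (-1,-3) - i(0,-1) = (-1, -3 + i).
A real fundamental pair from Re and Im of e^((-1+i)t)v: X_1 = e^(-t)(cos(t)·(-1,-3) + sin(t)·(0,-1)), X_2 = e^(-t)(sin(t)·(-1,-3) - cos(t)·(0,-1)).
General solution: K_1X_1 + K_2X_2.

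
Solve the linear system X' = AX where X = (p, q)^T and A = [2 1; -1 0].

Coefficient matrix A = [[2, 1], [-1, 0]].
Characteristic polynomial det(A - λI) = λ^2 - 2λ + 1 = 0.
Single eigenvalue λ = 1 with algebraic multiplicity 2.
Eigenvector v = (1,-1); generalized eigenvector w with (A-λI)w=v is (3,-2).
General solution: e^(t)[K_1·v + K_2·(t·v + w)].

p(t) = K_1e^(t) + K_2te^(t) + 3K_2e^(t), q(t) = -K_1e^(t) - K_2te^(t) - 2K_2e^(t)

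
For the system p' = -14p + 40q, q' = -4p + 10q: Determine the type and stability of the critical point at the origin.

stable spiral

A = [[-14,40],[-4,10]]; det(A-λI) = λ^2 + 4λ + 20.
λ = -2 ± 4i: negative real part.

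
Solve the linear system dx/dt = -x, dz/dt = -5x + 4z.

Coefficient matrix A = [[-1, 0], [-5, 4]].
Characteristic polynomial det(A - λI) = λ^2 - 3λ - 4 = 0.
Eigenvalues λ = 4, -1.
For λ=4: (A-λI) row 1 is [-5, 0], so an eigenvector is (0, -1).
For λ=-1: (A-λI) row 2 is [-5, 5], so an eigenvector is (1, 1).
General solution: C_1e^(4t)(0,-1) + C_2e^(-t)(1,1).

x(t) = C_2e^(-t), z(t) = -C_1e^(4t) + C_2e^(-t)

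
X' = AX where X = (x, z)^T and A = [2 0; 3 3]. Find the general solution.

Coefficient matrix A = [[2, 0], [3, 3]].
Characteristic polynomial det(A - λI) = λ^2 - 5λ + 6 = 0.
Eigenvalues λ = 3, 2.
For λ=3: (A-λI) row 1 is [-1, 0], so an eigenvector is (0, -1).
For λ=2: (A-λI) row 2 is [3, 1], so an eigenvector is (-1, 3).
General solution: C_1e^(3t)(0,-1) + C_2e^(2t)(-1,3).

x(t) = -C_2e^(2t), z(t) = -C_1e^(3t) + 3C_2e^(2t)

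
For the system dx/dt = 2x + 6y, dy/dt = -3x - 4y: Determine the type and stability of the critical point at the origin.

stable spiral

A = [[2,6],[-3,-4]]; det(A-λI) = λ^2 + 2λ + 10.
λ = -1 ± 3i: negative real part.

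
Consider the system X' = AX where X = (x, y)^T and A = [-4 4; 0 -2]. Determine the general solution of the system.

Coefficient matrix A = [[-4, 4], [0, -2]].
Characteristic polynomial det(A - λI) = λ^2 + 6λ + 8 = 0.
Eigenvalues λ = -4, -2.
For λ=-4: (A-λI) row 1 is [0, 4], so an eigenvector is (-1, 0).
For λ=-2: (A-λI) row 1 is [-2, 4], so an eigenvector is (-2, -1).
General solution: K_1e^(-4t)(-1,0) + K_2e^(-2t)(-2,-1).

x(t) = -K_1e^(-4t) - 2K_2e^(-2t), y(t) = -K_2e^(-2t)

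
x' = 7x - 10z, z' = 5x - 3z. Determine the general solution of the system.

Coefficient matrix A = [[7, -10], [5, -3]].
Characteristic polynomial det(A - λI) = λ^2 - 4λ + 29 = 0.
Eigenvalues λ = 2 ± 5i (complex conjugate pair).
For λ=2+5i: an eigenvector is (1,1) - i(-1,0) = (1 + i, 1).
A real fundamental pair from Re and Im of e^((2+5i)t)v: X_1 = e^(2t)(cos(5t)·(1,1) + sin(5t)·(-1,0)), X_2 = e^(2t)(sin(5t)·(1,1) - cos(5t)·(-1,0)).
General solution: C_1X_1 + C_2X_2.

x(t) = -C_1e^(2t)sin(5t) + C_1e^(2t)cos(5t) + C_2e^(2t)sin(5t) + C_2e^(2t)cos(5t), z(t) = C_1e^(2t)cos(5t) + C_2e^(2t)sin(5t)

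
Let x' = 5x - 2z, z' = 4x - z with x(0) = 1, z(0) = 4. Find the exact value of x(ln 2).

A = [[5,-2],[4,-1]]; eigenvalues λ = 1, 3.
Eigenvectors: (1,2) for λ=1, (-1,-1) for λ=3.
From the initial condition, c_1 = 3, c_2 = 2.
x(ln 2) = (3)(2^1)(1) + (2)(2^3)(-1) = -10.

-10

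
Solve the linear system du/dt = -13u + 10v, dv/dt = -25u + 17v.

Coefficient matrix A = [[-13, 10], [-25, 17]].
Characteristic polynomial det(A - λI) = λ^2 - 4λ + 29 = 0.
Eigenvalues λ = 2 ± 5i (complex conjugate pair).
For λ=2+5i: an eigenvector is (1,2) - i(1,1) = (1 - i, 2 - i).
A real fundamental pair from Re and Im of e^((2+5i)t)v: X_1 = e^(2t)(cos(5t)·(1,2) + sin(5t)·(1,1)), X_2 = e^(2t)(sin(5t)·(1,2) - cos(5t)·(1,1)).
General solution: K_1X_1 + K_2X_2.

u(t) = K_1e^(2t)sin(5t) + K_1e^(2t)cos(5t) + K_2e^(2t)sin(5t) - K_2e^(2t)cos(5t), v(t) = K_1e^(2t)sin(5t) + 2K_1e^(2t)cos(5t) + 2K_2e^(2t)sin(5t) - K_2e^(2t)cos(5t)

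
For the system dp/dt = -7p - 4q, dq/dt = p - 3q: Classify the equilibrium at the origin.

stable improper node

A = [[-7,-4],[1,-3]]; det(A-λI) = λ^2 + 10λ + 25.
repeated λ = -5 with a single eigenvector.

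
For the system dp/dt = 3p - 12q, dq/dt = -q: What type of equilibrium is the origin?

A = [[3,-12],[0,-1]]; det(A-λI) = λ^2 - 2λ - 3.
λ = 3, -1: opposite signs.

saddle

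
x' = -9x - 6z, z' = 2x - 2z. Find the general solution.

Coefficient matrix A = [[-9, -6], [2, -2]].
Characteristic polynomial det(A - λI) = λ^2 + 11λ + 30 = 0.
Eigenvalues λ = -5, -6.
For λ=-5: (A-λI) row 1 is [-4, -6], so an eigenvector is (3, -2).
For λ=-6: (A-λI) row 1 is [-3, -6], so an eigenvector is (-2, 1).
General solution: c_1e^(-5t)(3,-2) + c_2e^(-6t)(-2,1).

x(t) = 3c_1e^(-5t) - 2c_2e^(-6t), z(t) = -2c_1e^(-5t) + c_2e^(-6t)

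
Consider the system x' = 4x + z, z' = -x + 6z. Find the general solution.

x(t) = -c_1e^(5t) - c_2te^(5t) - 2c_2e^(5t), z(t) = -c_1e^(5t) - c_2te^(5t) - 3c_2e^(5t)

Coefficient matrix A = [[4, 1], [-1, 6]].
Characteristic polynomial det(A - λI) = λ^2 - 10λ + 25 = 0.
Single eigenvalue λ = 5 with algebraic multiplicity 2.
Eigenvector v = (-1,-1); generalized eigenvector w with (A-λI)w=v is (-2,-3).
General solution: e^(5t)[c_1·v + c_2·(t·v + w)].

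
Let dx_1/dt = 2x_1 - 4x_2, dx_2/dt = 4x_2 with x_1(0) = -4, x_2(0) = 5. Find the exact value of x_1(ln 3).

A = [[2,-4],[0,4]]; eigenvalues λ = 2, 4.
Eigenvectors: (1,0) for λ=2, (2,-1) for λ=4.
From the initial condition, c_1 = 6, c_2 = -5.
x_1(ln 3) = (6)(3^2)(1) + (-5)(3^4)(2) = -756.

-756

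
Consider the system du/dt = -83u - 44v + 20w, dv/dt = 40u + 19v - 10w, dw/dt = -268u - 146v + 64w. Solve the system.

Coefficient matrix A = [[-83, -44, 20], [40, 19, -10], [-268, -146, 64]].
det(A - λI) = 0 gives eigenvalues λ = -1, -3, 4.
For λ=-1: eigenvector (-2,1,-6).
For λ=-3: eigenvector (1,0,4).
For λ=4: eigenvector (4,-2,13).
General solution: c_1e^(-t)(-2,1,-6) + c_2e^(-3t)(1,0,4) + c_3e^(4t)(4,-2,13).

u(t) = -2c_1e^(-t) + c_2e^(-3t) + 4c_3e^(4t), v(t) = c_1e^(-t) - 2c_3e^(4t), w(t) = -6c_1e^(-t) + 4c_2e^(-3t) + 13c_3e^(4t)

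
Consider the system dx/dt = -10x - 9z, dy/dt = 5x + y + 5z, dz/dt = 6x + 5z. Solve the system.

Coefficient matrix A = [[-10, 0, -9], [5, 1, 5], [6, 0, 5]].
det(A - λI) = 0 gives eigenvalues λ = -1, 1, -4.
For λ=-1: eigenvector (-1,0,1).
For λ=1: eigenvector (0,1,0).
For λ=-4: eigenvector (3,-1,-2).
General solution: c_1e^(-t)(-1,0,1) + c_2e^(t)(0,1,0) + c_3e^(-4t)(3,-1,-2).

x(t) = -c_1e^(-t) + 3c_3e^(-4t), y(t) = c_2e^(t) - c_3e^(-4t), z(t) = c_1e^(-t) - 2c_3e^(-4t)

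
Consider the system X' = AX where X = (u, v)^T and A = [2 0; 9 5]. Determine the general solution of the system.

Coefficient matrix A = [[2, 0], [9, 5]].
Characteristic polynomial det(A - λI) = λ^2 - 7λ + 10 = 0.
Eigenvalues λ = 2, 5.
For λ=2: (A-λI) row 2 is [9, 3], so an eigenvector is (1, -3).
For λ=5: (A-λI) row 1 is [-3, 0], so an eigenvector is (0, 1).
General solution: c_1e^(2t)(1,-3) + c_2e^(5t)(0,1).

u(t) = c_1e^(2t), v(t) = -3c_1e^(2t) + c_2e^(5t)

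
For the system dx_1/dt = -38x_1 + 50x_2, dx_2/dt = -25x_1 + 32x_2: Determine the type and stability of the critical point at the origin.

A = [[-38,50],[-25,32]]; det(A-λI) = λ^2 + 6λ + 34.
λ = -3 ± 5i: negative real part.

stable spiral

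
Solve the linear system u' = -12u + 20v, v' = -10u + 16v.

u(t) = 3C_1e^(2t)sin(2t) + C_1e^(2t)cos(2t) + C_2e^(2t)sin(2t) - 3C_2e^(2t)cos(2t), v(t) = 2C_1e^(2t)sin(2t) + C_1e^(2t)cos(2t) + C_2e^(2t)sin(2t) - 2C_2e^(2t)cos(2t)

Coefficient matrix A = [[-12, 20], [-10, 16]].
Characteristic polynomial det(A - λI) = λ^2 - 4λ + 8 = 0.
Eigenvalues λ = 2 ± 2i (complex conjugate pair).
For λ=2+2i: an eigenvector is (1,1) - i(3,2) = (1 - 3i, 1 - 2i).
A real fundamental pair from Re and Im of e^((2+2i)t)v: X_1 = e^(2t)(cos(2t)·(1,1) + sin(2t)·(3,2)), X_2 = e^(2t)(sin(2t)·(1,1) - cos(2t)·(3,2)).
General solution: C_1X_1 + C_2X_2.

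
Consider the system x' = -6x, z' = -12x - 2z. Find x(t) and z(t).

x(t) = C_2e^(-6t), z(t) = C_1e^(-2t) + 3C_2e^(-6t)

Coefficient matrix A = [[-6, 0], [-12, -2]].
Characteristic polynomial det(A - λI) = λ^2 + 8λ + 12 = 0.
Eigenvalues λ = -2, -6.
For λ=-2: (A-λI) row 1 is [-4, 0], so an eigenvector is (0, 1).
For λ=-6: (A-λI) row 2 is [-12, 4], so an eigenvector is (1, 3).
General solution: C_1e^(-2t)(0,1) + C_2e^(-6t)(1,3).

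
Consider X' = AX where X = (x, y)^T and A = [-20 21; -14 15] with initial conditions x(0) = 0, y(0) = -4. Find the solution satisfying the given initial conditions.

Coefficient matrix A = [[-20, 21], [-14, 15]].
Characteristic polynomial det(A - λI) = λ^2 + 5λ - 6 = 0.
Eigenvalues λ = -6, 1.
For λ=-6: (A-λI) row 1 is [-14, 21], so an eigenvector is (-3, -2).
For λ=1: (A-λI) row 1 is [-21, 21], so an eigenvector is (1, 1).
General solution: K_1e^(-6t)(-3,-2) + K_2e^(t)(1,1).
Applying x(0)=0, y(0)=-4 gives K_1=-4, K_2=-12.

x(t) = -12e^(t) + 12e^(-6t), y(t) = -12e^(t) + 8e^(-6t)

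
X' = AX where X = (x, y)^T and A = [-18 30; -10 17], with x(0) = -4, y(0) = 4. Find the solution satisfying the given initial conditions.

Coefficient matrix A = [[-18, 30], [-10, 17]].
Characteristic polynomial det(A - λI) = λ^2 + λ - 6 = 0.
Eigenvalues λ = -3, 2.
For λ=-3: (A-λI) row 1 is [-15, 30], so an eigenvector is (-2, -1).
For λ=2: (A-λI) row 1 is [-20, 30], so an eigenvector is (3, 2).
General solution: K_1e^(-3t)(-2,-1) + K_2e^(2t)(3,2).
Applying x(0)=-4, y(0)=4 gives K_1=20, K_2=12.

x(t) = 36e^(2t) - 40e^(-3t), y(t) = 24e^(2t) - 20e^(-3t)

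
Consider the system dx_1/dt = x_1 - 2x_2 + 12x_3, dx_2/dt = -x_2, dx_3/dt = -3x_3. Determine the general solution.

Coefficient matrix A = [[1, -2, 12], [0, -1, 0], [0, 0, -3]].
det(A - λI) = 0 gives eigenvalues λ = 1, -1, -3.
For λ=1: eigenvector (1,0,0).
For λ=-1: eigenvector (1,1,0).
For λ=-3: eigenvector (-3,0,1).
General solution: K_1e^(t)(1,0,0) + K_2e^(-t)(1,1,0) + K_3e^(-3t)(-3,0,1).

x_1(t) = K_1e^(t) + K_2e^(-t) - 3K_3e^(-3t), x_2(t) = K_2e^(-t), x_3(t) = K_3e^(-3t)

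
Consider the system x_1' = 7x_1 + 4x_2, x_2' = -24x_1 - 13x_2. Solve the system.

Coefficient matrix A = [[7, 4], [-24, -13]].
Characteristic polynomial det(A - λI) = λ^2 + 6λ + 5 = 0.
Eigenvalues λ = -5, -1.
For λ=-5: (A-λI) row 1 is [12, 4], so an eigenvector is (1, -3).
For λ=-1: (A-λI) row 1 is [8, 4], so an eigenvector is (-1, 2).
General solution: C_1e^(-5t)(1,-3) + C_2e^(-t)(-1,2).

x_1(t) = C_1e^(-5t) - C_2e^(-t), x_2(t) = -3C_1e^(-5t) + 2C_2e^(-t)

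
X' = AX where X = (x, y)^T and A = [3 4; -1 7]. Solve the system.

Coefficient matrix A = [[3, 4], [-1, 7]].
Characteristic polynomial det(A - λI) = λ^2 - 10λ + 25 = 0.
Single eigenvalue λ = 5 with algebraic multiplicity 2.
Eigenvector v = (-2,-1); generalized eigenvector w with (A-λI)w=v is (1,0).
General solution: e^(5t)[c_1·v + c_2·(t·v + w)].

x(t) = -2c_1e^(5t) - 2c_2te^(5t) + c_2e^(5t), y(t) = -c_1e^(5t) - c_2te^(5t)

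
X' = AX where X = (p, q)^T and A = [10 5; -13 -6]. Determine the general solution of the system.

Coefficient matrix A = [[10, 5], [-13, -6]].
Characteristic polynomial det(A - λI) = λ^2 - 4λ + 5 = 0.
Eigenvalues λ = 2 ± i (complex conjugate pair).
For λ=2+i: an eigenvector is (-2,3) - i(-1,2) = (-2 + i, 3 - 2i).
A real fundamental pair from Re and Im of e^((2+i)t)v: X_1 = e^(2t)(cos(t)·(-2,3) + sin(t)·(-1,2)), X_2 = e^(2t)(sin(t)·(-2,3) - cos(t)·(-1,2)).
General solution: C_1X_1 + C_2X_2.

p(t) = -C_1e^(2t)sin(t) - 2C_1e^(2t)cos(t) - 2C_2e^(2t)sin(t) + C_2e^(2t)cos(t), q(t) = 2C_1e^(2t)sin(t) + 3C_1e^(2t)cos(t) + 3C_2e^(2t)sin(t) - 2C_2e^(2t)cos(t)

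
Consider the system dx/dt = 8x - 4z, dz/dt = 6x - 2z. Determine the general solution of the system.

Coefficient matrix A = [[8, -4], [6, -2]].
Characteristic polynomial det(A - λI) = λ^2 - 6λ + 8 = 0.
Eigenvalues λ = 2, 4.
For λ=2: (A-λI) row 1 is [6, -4], so an eigenvector is (-2, -3).
For λ=4: (A-λI) row 1 is [4, -4], so an eigenvector is (1, 1).
General solution: c_1e^(2t)(-2,-3) + c_2e^(4t)(1,1).

x(t) = -2c_1e^(2t) + c_2e^(4t), z(t) = -3c_1e^(2t) + c_2e^(4t)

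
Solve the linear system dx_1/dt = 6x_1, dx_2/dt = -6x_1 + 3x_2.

Coefficient matrix A = [[6, 0], [-6, 3]].
Characteristic polynomial det(A - λI) = λ^2 - 9λ + 18 = 0.
Eigenvalues λ = 3, 6.
For λ=3: (A-λI) row 1 is [3, 0], so an eigenvector is (0, 1).
For λ=6: (A-λI) row 2 is [-6, -3], so an eigenvector is (-1, 2).
General solution: K_1e^(3t)(0,1) + K_2e^(6t)(-1,2).

x_1(t) = -K_2e^(6t), x_2(t) = K_1e^(3t) + 2K_2e^(6t)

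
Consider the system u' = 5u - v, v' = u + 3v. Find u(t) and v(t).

Coefficient matrix A = [[5, -1], [1, 3]].
Characteristic polynomial det(A - λI) = λ^2 - 8λ + 16 = 0.
Single eigenvalue λ = 4 with algebraic multiplicity 2.
Eigenvector v = (-1,-1); generalized eigenvector w with (A-λI)w=v is (2,3).
General solution: e^(4t)[K_1·v + K_2·(t·v + w)].

u(t) = -K_1e^(4t) - K_2te^(4t) + 2K_2e^(4t), v(t) = -K_1e^(4t) - K_2te^(4t) + 3K_2e^(4t)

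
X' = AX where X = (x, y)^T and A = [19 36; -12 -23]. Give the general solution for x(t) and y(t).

Coefficient matrix A = [[19, 36], [-12, -23]].
Characteristic polynomial det(A - λI) = λ^2 + 4λ - 5 = 0.
Eigenvalues λ = 1, -5.
For λ=1: (A-λI) row 1 is [18, 36], so an eigenvector is (-2, 1).
For λ=-5: (A-λI) row 1 is [24, 36], so an eigenvector is (3, -2).
General solution: c_1e^(t)(-2,1) + c_2e^(-5t)(3,-2).

x(t) = -2c_1e^(t) + 3c_2e^(-5t), y(t) = c_1e^(t) - 2c_2e^(-5t)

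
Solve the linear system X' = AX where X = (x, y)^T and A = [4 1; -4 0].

Coefficient matrix A = [[4, 1], [-4, 0]].
Characteristic polynomial det(A - λI) = λ^2 - 4λ + 4 = 0.
Single eigenvalue λ = 2 with algebraic multiplicity 2.
Eigenvector v = (1,-2); generalized eigenvector w with (A-λI)w=v is (-1,3).
General solution: e^(2t)[c_1·v + c_2·(t·v + w)].

x(t) = c_1e^(2t) + c_2te^(2t) - c_2e^(2t), y(t) = -2c_1e^(2t) - 2c_2te^(2t) + 3c_2e^(2t)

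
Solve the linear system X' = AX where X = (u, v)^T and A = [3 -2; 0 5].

u(t) = -K_1e^(5t) - K_2e^(3t), v(t) = K_1e^(5t)

Coefficient matrix A = [[3, -2], [0, 5]].
Characteristic polynomial det(A - λI) = λ^2 - 8λ + 15 = 0.
Eigenvalues λ = 5, 3.
For λ=5: (A-λI) row 1 is [-2, -2], so an eigenvector is (-1, 1).
For λ=3: (A-λI) row 1 is [0, -2], so an eigenvector is (-1, 0).
General solution: K_1e^(5t)(-1,1) + K_2e^(3t)(-1,0).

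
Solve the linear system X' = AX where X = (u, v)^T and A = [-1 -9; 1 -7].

u(t) = 3C_1e^(-4t) + 3C_2te^(-4t) - 2C_2e^(-4t), v(t) = C_1e^(-4t) + C_2te^(-4t) - C_2e^(-4t)

Coefficient matrix A = [[-1, -9], [1, -7]].
Characteristic polynomial det(A - λI) = λ^2 + 8λ + 16 = 0.
Single eigenvalue λ = -4 with algebraic multiplicity 2.
Eigenvector v = (3,1); generalized eigenvector w with (A-λI)w=v is (-2,-1).
General solution: e^(-4t)[C_1·v + C_2·(t·v + w)].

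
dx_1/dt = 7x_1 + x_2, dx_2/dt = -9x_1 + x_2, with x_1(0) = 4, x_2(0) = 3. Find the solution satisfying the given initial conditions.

Coefficient matrix A = [[7, 1], [-9, 1]].
Characteristic polynomial det(A - λI) = λ^2 - 8λ + 16 = 0.
Single eigenvalue λ = 4 with algebraic multiplicity 2.
Eigenvector v = (1,-3); generalized eigenvector w with (A-λI)w=v is (1,-2).
General solution: e^(4t)[C_1·v + C_2·(t·v + w)].
Applying x_1(0)=4, x_2(0)=3 gives C_1=-11, C_2=15.

x_1(t) = 15te^(4t) + 4e^(4t), x_2(t) = -45te^(4t) + 3e^(4t)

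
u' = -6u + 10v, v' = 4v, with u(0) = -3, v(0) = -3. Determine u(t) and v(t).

u(t) = -3e^(4t), v(t) = -3e^(4t)

Coefficient matrix A = [[-6, 10], [0, 4]].
Characteristic polynomial det(A - λI) = λ^2 + 2λ - 24 = 0.
Eigenvalues λ = 4, -6.
For λ=4: (A-λI) row 1 is [-10, 10], so an eigenvector is (-1, -1).
For λ=-6: (A-λI) row 1 is [0, 10], so an eigenvector is (1, 0).
General solution: K_1e^(4t)(-1,-1) + K_2e^(-6t)(1,0).
Applying u(0)=-3, v(0)=-3 gives K_1=3, K_2=0.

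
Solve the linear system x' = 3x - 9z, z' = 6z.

x(t) = c_1e^(3t) - 3c_2e^(6t), z(t) = c_2e^(6t)

Coefficient matrix A = [[3, -9], [0, 6]].
Characteristic polynomial det(A - λI) = λ^2 - 9λ + 18 = 0.
Eigenvalues λ = 3, 6.
For λ=3: (A-λI) row 1 is [0, -9], so an eigenvector is (1, 0).
For λ=6: (A-λI) row 1 is [-3, -9], so an eigenvector is (-3, 1).
General solution: c_1e^(3t)(1,0) + c_2e^(6t)(-3,1).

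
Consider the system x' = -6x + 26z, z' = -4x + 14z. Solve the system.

x(t) = -2c_1e^(4t)sin(2t) + 3c_1e^(4t)cos(2t) + 3c_2e^(4t)sin(2t) + 2c_2e^(4t)cos(2t), z(t) = -c_1e^(4t)sin(2t) + c_1e^(4t)cos(2t) + c_2e^(4t)sin(2t) + c_2e^(4t)cos(2t)

Coefficient matrix A = [[-6, 26], [-4, 14]].
Characteristic polynomial det(A - λI) = λ^2 - 8λ + 20 = 0.
Eigenvalues λ = 4 ± 2i (complex conjugate pair).
For λ=4+2i: an eigenvector is (3,1) - i(-2,-1) = (3 + 2i, 1 + i).
A real fundamental pair from Re and Im of e^((4+2i)t)v: X_1 = e^(4t)(cos(2t)·(3,1) + sin(2t)·(-2,-1)), X_2 = e^(4t)(sin(2t)·(3,1) - cos(2t)·(-2,-1)).
General solution: c_1X_1 + c_2X_2.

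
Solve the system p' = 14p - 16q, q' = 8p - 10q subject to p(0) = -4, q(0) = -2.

Coefficient matrix A = [[14, -16], [8, -10]].
Characteristic polynomial det(A - λI) = λ^2 - 4λ - 12 = 0.
Eigenvalues λ = 6, -2.
For λ=6: (A-λI) row 1 is [8, -16], so an eigenvector is (2, 1).
For λ=-2: (A-λI) row 1 is [16, -16], so an eigenvector is (-1, -1).
General solution: K_1e^(6t)(2,1) + K_2e^(-2t)(-1,-1).
Applying p(0)=-4, q(0)=-2 gives K_1=-2, K_2=0.

p(t) = -4e^(6t), q(t) = -2e^(6t)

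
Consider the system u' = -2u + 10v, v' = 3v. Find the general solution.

u(t) = -2K_1e^(3t) + K_2e^(-2t), v(t) = -K_1e^(3t)

Coefficient matrix A = [[-2, 10], [0, 3]].
Characteristic polynomial det(A - λI) = λ^2 - λ - 6 = 0.
Eigenvalues λ = 3, -2.
For λ=3: (A-λI) row 1 is [-5, 10], so an eigenvector is (-2, -1).
For λ=-2: (A-λI) row 1 is [0, 10], so an eigenvector is (1, 0).
General solution: K_1e^(3t)(-2,-1) + K_2e^(-2t)(1,0).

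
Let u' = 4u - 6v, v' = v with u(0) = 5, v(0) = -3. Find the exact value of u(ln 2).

A = [[4,-6],[0,1]]; eigenvalues λ = 4, 1.
Eigenvectors: (1,0) for λ=4, (-2,-1) for λ=1.
From the initial condition, c_1 = 11, c_2 = 3.
u(ln 2) = (11)(2^4)(1) + (3)(2^1)(-2) = 164.

164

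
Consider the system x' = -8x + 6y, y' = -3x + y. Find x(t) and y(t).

x(t) = C_1e^(-2t) - 2C_2e^(-5t), y(t) = C_1e^(-2t) - C_2e^(-5t)

Coefficient matrix A = [[-8, 6], [-3, 1]].
Characteristic polynomial det(A - λI) = λ^2 + 7λ + 10 = 0.
Eigenvalues λ = -2, -5.
For λ=-2: (A-λI) row 1 is [-6, 6], so an eigenvector is (1, 1).
For λ=-5: (A-λI) row 1 is [-3, 6], so an eigenvector is (-2, -1).
General solution: C_1e^(-2t)(1,1) + C_2e^(-5t)(-2,-1).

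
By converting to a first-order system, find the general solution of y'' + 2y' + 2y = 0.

y(t) = C_1e^(-t)cos(t) + C_2e^(-t)sin(t)

Let x_1 = y, x_2 = y'. Then x_1' = x_2 and x_2' = -2x_1 - 2x_2.
A = [[0,1],[-2,-2]]; det(A-λI) = λ^2 + 2λ + 2.
Eigenvalues λ = -1 ± i.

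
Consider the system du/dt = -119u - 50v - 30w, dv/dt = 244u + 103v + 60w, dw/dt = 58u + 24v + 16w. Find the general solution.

Coefficient matrix A = [[-119, -50, -30], [244, 103, 60], [58, 24, 16]].
det(A - λI) = 0 gives eigenvalues λ = 1, 3, -4.
For λ=1: eigenvector (-3,6,2).
For λ=3: eigenvector (-5,11,2).
For λ=-4: eigenvector (-2,4,1).
General solution: C_1e^(t)(-3,6,2) + C_2e^(3t)(-5,11,2) + C_3e^(-4t)(-2,4,1).

u(t) = -3C_1e^(t) - 5C_2e^(3t) - 2C_3e^(-4t), v(t) = 6C_1e^(t) + 11C_2e^(3t) + 4C_3e^(-4t), w(t) = 2C_1e^(t) + 2C_2e^(3t) + C_3e^(-4t)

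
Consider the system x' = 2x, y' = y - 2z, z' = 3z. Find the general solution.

Coefficient matrix A = [[2, 0, 0], [0, 1, -2], [0, 0, 3]].
det(A - λI) = 0 gives eigenvalues λ = 3, 1, 2.
For λ=3: eigenvector (0,-1,1).
For λ=1: eigenvector (0,1,0).
For λ=2: eigenvector (1,0,0).
General solution: K_1e^(3t)(0,-1,1) + K_2e^(t)(0,1,0) + K_3e^(2t)(1,0,0).

x(t) = K_3e^(2t), y(t) = -K_1e^(3t) + K_2e^(t), z(t) = K_1e^(3t)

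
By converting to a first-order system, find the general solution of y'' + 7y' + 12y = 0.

y(t) = C_1e^(-4t) + C_2e^(-3t)

Let x_1 = y, x_2 = y'. Then x_1' = x_2 and x_2' = -12x_1 - 7x_2.
A = [[0,1],[-12,-7]]; det(A-λI) = λ^2 + 7λ + 12.
Eigenvalues λ = -4, -3 with eigenvectors (1,-4), (1,-3).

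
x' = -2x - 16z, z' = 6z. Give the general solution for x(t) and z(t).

Coefficient matrix A = [[-2, -16], [0, 6]].
Characteristic polynomial det(A - λI) = λ^2 - 4λ - 12 = 0.
Eigenvalues λ = 6, -2.
For λ=6: (A-λI) row 1 is [-8, -16], so an eigenvector is (2, -1).
For λ=-2: (A-λI) row 1 is [0, -16], so an eigenvector is (-1, 0).
General solution: C_1e^(6t)(2,-1) + C_2e^(-2t)(-1,0).

x(t) = 2C_1e^(6t) - C_2e^(-2t), z(t) = -C_1e^(6t)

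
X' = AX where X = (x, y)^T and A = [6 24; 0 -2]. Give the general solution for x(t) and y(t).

x(t) = c_1e^(6t) - 3c_2e^(-2t), y(t) = c_2e^(-2t)

Coefficient matrix A = [[6, 24], [0, -2]].
Characteristic polynomial det(A - λI) = λ^2 - 4λ - 12 = 0.
Eigenvalues λ = 6, -2.
For λ=6: (A-λI) row 1 is [0, 24], so an eigenvector is (1, 0).
For λ=-2: (A-λI) row 1 is [8, 24], so an eigenvector is (-3, 1).
General solution: c_1e^(6t)(1,0) + c_2e^(-2t)(-3,1).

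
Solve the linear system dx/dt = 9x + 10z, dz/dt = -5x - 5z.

x(t) = 3K_1e^(2t)sin(t) - K_1e^(2t)cos(t) - K_2e^(2t)sin(t) - 3K_2e^(2t)cos(t), z(t) = -2K_1e^(2t)sin(t) + K_1e^(2t)cos(t) + K_2e^(2t)sin(t) + 2K_2e^(2t)cos(t)

Coefficient matrix A = [[9, 10], [-5, -5]].
Characteristic polynomial det(A - λI) = λ^2 - 4λ + 5 = 0.
Eigenvalues λ = 2 ± i (complex conjugate pair).
For λ=2+i: an eigenvector is (-1,1) - i(3,-2) = (-1 - 3i, 1 + 2i).
A real fundamental pair from Re and Im of e^((2+i)t)v: X_1 = e^(2t)(cos(t)·(-1,1) + sin(t)·(3,-2)), X_2 = e^(2t)(sin(t)·(-1,1) - cos(t)·(3,-2)).
General solution: K_1X_1 + K_2X_2.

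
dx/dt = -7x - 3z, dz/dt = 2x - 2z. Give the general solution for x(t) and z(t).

Coefficient matrix A = [[-7, -3], [2, -2]].
Characteristic polynomial det(A - λI) = λ^2 + 9λ + 20 = 0.
Eigenvalues λ = -4, -5.
For λ=-4: (A-λI) row 1 is [-3, -3], so an eigenvector is (-1, 1).
For λ=-5: (A-λI) row 1 is [-2, -3], so an eigenvector is (-3, 2).
General solution: C_1e^(-4t)(-1,1) + C_2e^(-5t)(-3,2).

x(t) = -C_1e^(-4t) - 3C_2e^(-5t), z(t) = C_1e^(-4t) + 2C_2e^(-5t)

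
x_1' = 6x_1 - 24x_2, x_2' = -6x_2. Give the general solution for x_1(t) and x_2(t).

Coefficient matrix A = [[6, -24], [0, -6]].
Characteristic polynomial det(A - λI) = λ^2 - 36 = 0.
Eigenvalues λ = -6, 6.
For λ=-6: (A-λI) row 1 is [12, -24], so an eigenvector is (2, 1).
For λ=6: (A-λI) row 1 is [0, -24], so an eigenvector is (-1, 0).
General solution: K_1e^(-6t)(2,1) + K_2e^(6t)(-1,0).

x_1(t) = 2K_1e^(-6t) - K_2e^(6t), x_2(t) = K_1e^(-6t)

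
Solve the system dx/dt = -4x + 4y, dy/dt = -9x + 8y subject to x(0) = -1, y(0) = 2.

x(t) = 14te^(2t) - e^(2t), y(t) = 21te^(2t) + 2e^(2t)

Coefficient matrix A = [[-4, 4], [-9, 8]].
Characteristic polynomial det(A - λI) = λ^2 - 4λ + 4 = 0.
Single eigenvalue λ = 2 with algebraic multiplicity 2.
Eigenvector v = (-2,-3); generalized eigenvector w with (A-λI)w=v is (1,1).
General solution: e^(2t)[c_1·v + c_2·(t·v + w)].
Applying x(0)=-1, y(0)=2 gives c_1=-3, c_2=-7.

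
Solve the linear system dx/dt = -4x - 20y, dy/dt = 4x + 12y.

x(t) = K_1e^(4t)sin(4t) + 2K_1e^(4t)cos(4t) + 2K_2e^(4t)sin(4t) - K_2e^(4t)cos(4t), y(t) = -K_1e^(4t)cos(4t) - K_2e^(4t)sin(4t)

Coefficient matrix A = [[-4, -20], [4, 12]].
Characteristic polynomial det(A - λI) = λ^2 - 8λ + 32 = 0.
Eigenvalues λ = 4 ± 4i (complex conjugate pair).
For λ=4+4i: an eigenvector is (2,-1) - i(1,0) = (2 - i, -1).
A real fundamental pair from Re and Im of e^((4+4i)t)v: X_1 = e^(4t)(cos(4t)·(2,-1) + sin(4t)·(1,0)), X_2 = e^(4t)(sin(4t)·(2,-1) - cos(4t)·(1,0)).
General solution: K_1X_1 + K_2X_2.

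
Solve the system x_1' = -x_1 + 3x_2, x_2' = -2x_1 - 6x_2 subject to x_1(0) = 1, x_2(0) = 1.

x_1(t) = 6e^(-3t) - 5e^(-4t), x_2(t) = -4e^(-3t) + 5e^(-4t)

Coefficient matrix A = [[-1, 3], [-2, -6]].
Characteristic polynomial det(A - λI) = λ^2 + 7λ + 12 = 0.
Eigenvalues λ = -3, -4.
For λ=-3: (A-λI) row 1 is [2, 3], so an eigenvector is (-3, 2).
For λ=-4: (A-λI) row 1 is [3, 3], so an eigenvector is (-1, 1).
General solution: C_1e^(-3t)(-3,2) + C_2e^(-4t)(-1,1).
Applying x_1(0)=1, x_2(0)=1 gives C_1=-2, C_2=5.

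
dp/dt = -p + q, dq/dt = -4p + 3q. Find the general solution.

p(t) = c_1e^(t) + c_2te^(t) + c_2e^(t), q(t) = 2c_1e^(t) + 2c_2te^(t) + 3c_2e^(t)

Coefficient matrix A = [[-1, 1], [-4, 3]].
Characteristic polynomial det(A - λI) = λ^2 - 2λ + 1 = 0.
Single eigenvalue λ = 1 with algebraic multiplicity 2.
Eigenvector v = (1,2); generalized eigenvector w with (A-λI)w=v is (1,3).
General solution: e^(t)[c_1·v + c_2·(t·v + w)].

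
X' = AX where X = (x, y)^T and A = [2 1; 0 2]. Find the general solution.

x(t) = C_1e^(2t) + C_2te^(2t) + 3C_2e^(2t), y(t) = C_2e^(2t)

Coefficient matrix A = [[2, 1], [0, 2]].
Characteristic polynomial det(A - λI) = λ^2 - 4λ + 4 = 0.
Single eigenvalue λ = 2 with algebraic multiplicity 2.
Eigenvector v = (1,0); generalized eigenvector w with (A-λI)w=v is (3,1).
General solution: e^(2t)[C_1·v + C_2·(t·v + w)].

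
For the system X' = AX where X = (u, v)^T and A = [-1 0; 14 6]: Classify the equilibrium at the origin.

A = [[-1,0],[14,6]]; det(A-λI) = λ^2 - 5λ - 6.
λ = 6, -1: opposite signs.

saddle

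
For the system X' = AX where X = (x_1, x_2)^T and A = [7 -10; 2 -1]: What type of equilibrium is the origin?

unstable spiral

A = [[7,-10],[2,-1]]; det(A-λI) = λ^2 - 6λ + 13.
λ = 3 ± 2i: positive real part.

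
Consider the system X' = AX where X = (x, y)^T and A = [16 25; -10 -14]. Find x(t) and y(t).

Coefficient matrix A = [[16, 25], [-10, -14]].
Characteristic polynomial det(A - λI) = λ^2 - 2λ + 26 = 0.
Eigenvalues λ = 1 ± 5i (complex conjugate pair).
For λ=1+5i: an eigenvector is (-1,1) - i(2,-1) = (-1 - 2i, 1 + i).
A real fundamental pair from Re and Im of e^((1+5i)t)v: X_1 = e^(t)(cos(5t)·(-1,1) + sin(5t)·(2,-1)), X_2 = e^(t)(sin(5t)·(-1,1) - cos(5t)·(2,-1)).
General solution: c_1X_1 + c_2X_2.

x(t) = 2c_1e^(t)sin(5t) - c_1e^(t)cos(5t) - c_2e^(t)sin(5t) - 2c_2e^(t)cos(5t), y(t) = -c_1e^(t)sin(5t) + c_1e^(t)cos(5t) + c_2e^(t)sin(5t) + c_2e^(t)cos(5t)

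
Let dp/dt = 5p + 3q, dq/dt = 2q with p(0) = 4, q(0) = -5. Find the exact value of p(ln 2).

A = [[5,3],[0,2]]; eigenvalues λ = 2, 5.
Eigenvectors: (1,-1) for λ=2, (-1,0) for λ=5.
From the initial condition, c_1 = 5, c_2 = 1.
p(ln 2) = (5)(2^2)(1) + (1)(2^5)(-1) = -12.

-12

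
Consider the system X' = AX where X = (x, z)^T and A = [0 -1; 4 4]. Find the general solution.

Coefficient matrix A = [[0, -1], [4, 4]].
Characteristic polynomial det(A - λI) = λ^2 - 4λ + 4 = 0.
Single eigenvalue λ = 2 with algebraic multiplicity 2.
Eigenvector v = (1,-2); generalized eigenvector w with (A-λI)w=v is (-1,1).
General solution: e^(2t)[C_1·v + C_2·(t·v + w)].

x(t) = C_1e^(2t) + C_2te^(2t) - C_2e^(2t), z(t) = -2C_1e^(2t) - 2C_2te^(2t) + C_2e^(2t)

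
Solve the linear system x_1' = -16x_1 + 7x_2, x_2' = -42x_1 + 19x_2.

x_1(t) = -K_1e^(-2t) - K_2e^(5t), x_2(t) = -2K_1e^(-2t) - 3K_2e^(5t)

Coefficient matrix A = [[-16, 7], [-42, 19]].
Characteristic polynomial det(A - λI) = λ^2 - 3λ - 10 = 0.
Eigenvalues λ = -2, 5.
For λ=-2: (A-λI) row 1 is [-14, 7], so an eigenvector is (-1, -2).
For λ=5: (A-λI) row 1 is [-21, 7], so an eigenvector is (-1, -3).
General solution: K_1e^(-2t)(-1,-2) + K_2e^(5t)(-1,-3).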